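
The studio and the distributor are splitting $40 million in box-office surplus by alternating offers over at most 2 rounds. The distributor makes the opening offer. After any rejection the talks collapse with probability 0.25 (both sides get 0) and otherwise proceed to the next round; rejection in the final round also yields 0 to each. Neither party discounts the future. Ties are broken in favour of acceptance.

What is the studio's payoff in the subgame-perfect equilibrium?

By backward induction:
Round 2 (the studio proposes): rejection yields 0 for the distributor; the studio offers 0 and keeps 40.
Round 1 (the distributor proposes): rejecting gives the studio an expected 0.75 × 40 = 30, so the distributor offers 30, keeping 10.

30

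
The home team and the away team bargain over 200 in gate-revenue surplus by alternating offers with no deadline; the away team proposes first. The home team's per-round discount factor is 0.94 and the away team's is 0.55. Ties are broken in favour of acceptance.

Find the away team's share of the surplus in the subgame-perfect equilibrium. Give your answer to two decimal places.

When the away team proposes, the home team accepts any offer worth at least 0.94 times what the home team would get by proposing next round; and vice versa.
This gives x = 200 − 0.94y and y = 200 − 0.55x, where x and y are each side's share when it proposes.
Hence (1 − 0.94·0.55)x = 200(1 − 0.94), i.e. 0.483·x = 12.
x ≈ 24.8447; the home team's share is 200 − x ≈ 175.1553.

24.84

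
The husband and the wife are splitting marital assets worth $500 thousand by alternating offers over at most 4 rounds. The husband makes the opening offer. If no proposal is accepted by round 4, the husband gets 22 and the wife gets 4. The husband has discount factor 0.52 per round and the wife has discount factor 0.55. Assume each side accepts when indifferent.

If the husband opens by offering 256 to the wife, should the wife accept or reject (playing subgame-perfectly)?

Round 4 (the wife proposes): the husband gets 22 if talks fail, so the wife offers 22 and keeps 478.
Round 3 (the husband proposes): the wife can get 478 next round, worth 0.55 × 478 = 262.9 now. The husband offers 262.9 and keeps 500 − 262.9 = 237.1.
Round 2 (the wife proposes): the husband can get 237.1 next round, worth 0.52 × 237.1 = 123.292 now, so the wife offers 123.292, keeping 376.708.
So by rejecting in round 1, the wife gets 376.708 next round, worth 0.55 × 376.708 = 207.1894 now.
Offer 256 ≥ 207.1894, so the wife accepts.

Accept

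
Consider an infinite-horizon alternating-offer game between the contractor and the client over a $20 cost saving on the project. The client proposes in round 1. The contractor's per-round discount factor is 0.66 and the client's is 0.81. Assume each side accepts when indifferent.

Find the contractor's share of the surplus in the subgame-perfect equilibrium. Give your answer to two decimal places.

5.39

In a stationary SPE each proposer offers the other exactly their discounted continuation value.
If the client keeps x when proposing and the contractor keeps y when proposing, then x = 20 − 0.66y and y = 20 − 0.81x.
Solving: x = 20(1 − 0.66) / (1 − 0.81·0.66) = 6.8 / 0.4654 ≈ 14.6111.
The contractor gets 20 − 14.6111 ≈ 5.3889.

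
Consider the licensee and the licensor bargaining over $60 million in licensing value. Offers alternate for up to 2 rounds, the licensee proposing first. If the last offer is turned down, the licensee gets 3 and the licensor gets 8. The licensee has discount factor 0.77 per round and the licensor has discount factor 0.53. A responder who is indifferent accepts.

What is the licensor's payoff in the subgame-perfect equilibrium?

Round 2 (the licensor proposes): the licensee gets 3 if talks fail, so the licensor offers 3 and keeps 57.
Round 1 (the licensee proposes): the licensor can get 57 next round, worth 0.53 × 57 = 30.21 now, so the licensee offers 30.21, keeping 29.79.

30.21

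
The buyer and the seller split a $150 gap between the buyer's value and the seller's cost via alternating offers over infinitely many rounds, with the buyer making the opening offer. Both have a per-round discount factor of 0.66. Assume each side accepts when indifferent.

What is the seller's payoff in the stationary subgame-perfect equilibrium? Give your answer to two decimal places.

When the buyer proposes, the seller accepts any offer worth at least 0.66 times what the seller would get by proposing next round; and vice versa.
This gives x = 150 − 0.66y and y = 150 − 0.66x, where x and y are each side's share when it proposes.
Hence (1 − 0.66·0.66)x = 150(1 − 0.66), i.e. 0.5644·x = 51.
x ≈ 90.3614; the seller's share is 150 − x ≈ 59.6386.

59.64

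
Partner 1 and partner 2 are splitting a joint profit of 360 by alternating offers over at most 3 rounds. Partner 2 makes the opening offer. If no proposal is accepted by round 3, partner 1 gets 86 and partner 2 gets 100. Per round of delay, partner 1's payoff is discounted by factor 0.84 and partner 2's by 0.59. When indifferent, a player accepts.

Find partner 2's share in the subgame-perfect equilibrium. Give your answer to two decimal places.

193.39

Work backward from the last round.
Round 3 (partner 2 proposes): partner 1 gets 86 if talks fail, so partner 2 offers 86 and keeps 274.
Round 2 (partner 1 proposes): partner 2 can get 274 next round, worth 0.59 × 274 = 161.66 now. Partner 1 offers 161.66 and keeps 360 − 161.66 = 198.34.
Round 1 (partner 2 proposes): partner 1 can get 198.34 next round, worth 0.84 × 198.34 = 166.6056 now; partner 2 offers that and keeps 193.3944.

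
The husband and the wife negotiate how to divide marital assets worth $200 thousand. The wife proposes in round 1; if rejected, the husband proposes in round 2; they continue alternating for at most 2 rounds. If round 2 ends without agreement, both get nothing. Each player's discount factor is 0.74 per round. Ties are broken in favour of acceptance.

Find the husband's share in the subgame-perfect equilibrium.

Solve by backward induction from round 2.
Round 2 (the husband proposes): rejection yields 0 for the wife; the husband offers 0 and keeps 200.
Round 1 (the wife proposes): the husband can get 200 next round, worth 0.74 × 200 = 148 now. The wife offers 148 and keeps 200 − 148 = 52.

148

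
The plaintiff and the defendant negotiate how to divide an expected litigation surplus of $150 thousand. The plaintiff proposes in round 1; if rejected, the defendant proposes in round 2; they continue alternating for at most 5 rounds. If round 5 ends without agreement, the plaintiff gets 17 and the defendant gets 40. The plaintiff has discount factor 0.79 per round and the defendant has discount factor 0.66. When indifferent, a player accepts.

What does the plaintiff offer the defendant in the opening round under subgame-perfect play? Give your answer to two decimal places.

Solve by backward induction from round 5.
Round 5 (the plaintiff proposes): the defendant gets 40 if talks fail, so the plaintiff offers 40 and keeps 110.
Round 4 (the defendant proposes): the plaintiff can get 110 next round, worth 0.79 × 110 = 86.9 now; the defendant offers that and keeps 63.1.
Round 3 (the plaintiff proposes): the defendant can get 63.1 next round, worth 0.66 × 63.1 = 41.646 now; the plaintiff offers that and keeps 108.354.
Round 2 (the defendant proposes): the plaintiff can get 108.354 next round, worth 0.79 × 108.354 = 85.59966 now, so the defendant offers 85.59966, keeping 64.40034.
Round 1 (the plaintiff proposes): the defendant can get 64.40034 next round, worth 0.66 × 64.40034 = 42.5042244 now. The plaintiff offers 42.5042244 and keeps 150 − 42.5042244 = 107.4957756.

42.50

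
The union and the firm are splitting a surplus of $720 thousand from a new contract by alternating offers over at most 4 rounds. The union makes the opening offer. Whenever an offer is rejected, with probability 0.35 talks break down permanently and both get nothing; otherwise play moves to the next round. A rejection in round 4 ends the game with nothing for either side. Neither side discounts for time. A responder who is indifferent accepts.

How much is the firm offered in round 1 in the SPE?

By backward induction:
Round 4 (the firm proposes): rejection yields 0 for the union; the firm offers 0 and keeps 720.
Round 3 (the union proposes): rejecting gives the firm an expected 0.65 × 720 = 468. The union offers 468 and keeps 720 − 468 = 252.
Round 2 (the firm proposes): rejecting gives the union an expected 0.65 × 252 = 163.8; the firm offers that and keeps 556.2.
Round 1 (the union proposes): rejecting gives the firm an expected 0.65 × 556.2 = 361.53, so the union offers 361.53, keeping 358.47.

361.53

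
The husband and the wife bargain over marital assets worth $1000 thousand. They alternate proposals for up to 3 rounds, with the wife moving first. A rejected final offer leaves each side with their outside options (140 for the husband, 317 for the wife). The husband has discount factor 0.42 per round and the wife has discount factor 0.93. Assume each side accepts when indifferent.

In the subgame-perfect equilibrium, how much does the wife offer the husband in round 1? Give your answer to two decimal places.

84.08

Round 3 (the wife proposes): the husband gets 140 if talks fail, so the wife offers 140 and keeps 860.
Round 2 (the husband proposes): the wife can get 860 next round, worth 0.93 × 860 = 799.8 now; the husband offers that and keeps 200.2.
Round 1 (the wife proposes): the husband can get 200.2 next round, worth 0.42 × 200.2 = 84.084 now. The wife offers 84.084 and keeps 1000 − 84.084 = 915.916.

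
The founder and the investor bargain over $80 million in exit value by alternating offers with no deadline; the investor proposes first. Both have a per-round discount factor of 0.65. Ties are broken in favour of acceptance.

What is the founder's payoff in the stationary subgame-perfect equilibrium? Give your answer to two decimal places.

When the investor proposes, the founder accepts any offer worth at least 0.65 times what the founder would get by proposing next round; and vice versa.
This gives x = 80 − 0.65y and y = 80 − 0.65x, where x and y are each side's share when it proposes.
Hence (1 − 0.65·0.65)x = 80(1 − 0.65), i.e. 0.5775·x = 28.
x ≈ 48.4848; the founder's share is 80 − x ≈ 31.5152.

31.52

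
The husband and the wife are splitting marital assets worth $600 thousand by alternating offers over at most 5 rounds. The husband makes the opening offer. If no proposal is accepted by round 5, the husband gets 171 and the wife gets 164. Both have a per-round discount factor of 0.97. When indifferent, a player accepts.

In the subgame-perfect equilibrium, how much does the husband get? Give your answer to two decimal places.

420.92

Work backward from the last round.
Round 5 (the husband proposes): the wife gets 164 if talks fail, so the husband offers 164 and keeps 436.
Round 4 (the wife proposes): the husband can get 436 next round, worth 0.97 × 436 = 422.92 now; the wife offers that and keeps 177.08.
Round 3 (the husband proposes): the wife can get 177.08 next round, worth 0.97 × 177.08 = 171.7676 now; the husband offers that and keeps 428.2324.
Round 2 (the wife proposes): the husband can get 428.2324 next round, worth 0.97 × 428.2324 = 415.385428 now; the wife offers that and keeps 184.614572.
Round 1 (the husband proposes): the wife can get 184.614572 next round, worth 0.97 × 184.614572 = 179.07613484 now. The husband offers 179.07613484 and keeps 600 − 179.07613484 = 420.92386516.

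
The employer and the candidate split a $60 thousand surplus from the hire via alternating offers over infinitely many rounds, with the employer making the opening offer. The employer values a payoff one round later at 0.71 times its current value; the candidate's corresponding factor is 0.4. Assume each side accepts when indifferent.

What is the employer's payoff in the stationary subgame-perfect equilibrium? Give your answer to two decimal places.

In a stationary SPE each proposer offers the other exactly their discounted continuation value.
If the employer keeps x when proposing and the candidate keeps y when proposing, then x = 60 − 0.4y and y = 60 − 0.71x.
Solving: x = 60(1 − 0.4) / (1 − 0.71·0.4) = 36 / 0.716 ≈ 50.2793.
The candidate gets 60 − 50.2793 ≈ 9.7207.

50.28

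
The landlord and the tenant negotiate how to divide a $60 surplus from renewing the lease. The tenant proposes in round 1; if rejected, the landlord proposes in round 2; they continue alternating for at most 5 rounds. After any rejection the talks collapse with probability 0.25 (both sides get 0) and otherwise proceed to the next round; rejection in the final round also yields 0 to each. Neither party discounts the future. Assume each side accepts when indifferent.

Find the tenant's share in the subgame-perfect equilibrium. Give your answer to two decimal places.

42.42

Round 5 (the tenant proposes): rejection yields 0 for the landlord; the tenant offers 0 and keeps 60.
Round 4 (the landlord proposes): rejecting gives the tenant an expected 0.75 × 60 = 45, so the landlord offers 45, keeping 15.
Round 3 (the tenant proposes): rejecting gives the landlord an expected 0.75 × 15 = 11.25; the tenant offers that and keeps 48.75.
Round 2 (the landlord proposes): rejecting gives the tenant an expected 0.75 × 48.75 = 36.5625. The landlord offers 36.5625 and keeps 60 − 36.5625 = 23.4375.
Round 1 (the tenant proposes): rejecting gives the landlord an expected 0.75 × 23.4375 = 17.578125, so the tenant offers 17.578125, keeping 42.421875.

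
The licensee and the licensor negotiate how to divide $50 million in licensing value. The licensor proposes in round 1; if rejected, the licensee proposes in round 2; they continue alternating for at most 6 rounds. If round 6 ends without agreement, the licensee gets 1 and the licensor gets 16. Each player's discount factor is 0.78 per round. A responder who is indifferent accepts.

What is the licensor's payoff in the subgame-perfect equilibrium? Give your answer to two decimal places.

Solve by backward induction from round 6.
Round 6 (the licensee proposes): the licensor gets 16 if talks fail, so the licensee offers 16 and keeps 34.
Round 5 (the licensor proposes): the licensee can get 34 next round, worth 0.78 × 34 = 26.52 now, so the licensor offers 26.52, keeping 23.48.
Round 4 (the licensee proposes): the licensor can get 23.48 next round, worth 0.78 × 23.48 = 18.3144 now; the licensee offers that and keeps 31.6856.
Round 3 (the licensor proposes): the licensee can get 31.6856 next round, worth 0.78 × 31.6856 = 24.714768 now, so the licensor offers 24.714768, keeping 25.285232.
Round 2 (the licensee proposes): the licensor can get 25.285232 next round, worth 0.78 × 25.285232 = 19.72248096 now, so the licensee offers 19.72248096, keeping 30.27751904.
Round 1 (the licensor proposes): the licensee can get 30.27751904 next round, worth 0.78 × 30.27751904 = 23.6164648512 now. The licensor offers 23.6164648512 and keeps 50 − 23.6164648512 = 26.3835351488.

26.38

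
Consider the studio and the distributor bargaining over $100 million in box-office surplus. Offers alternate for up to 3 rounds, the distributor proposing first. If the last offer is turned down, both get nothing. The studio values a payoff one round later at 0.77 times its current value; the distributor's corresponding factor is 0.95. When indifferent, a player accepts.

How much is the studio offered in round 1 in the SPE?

By backward induction:
Round 3 (the distributor proposes): the studio will accept anything ≥ 0, so the distributor offers 0 and keeps 100.
Round 2 (the studio proposes): the distributor can get 100 next round, worth 0.95 × 100 = 95 now; the studio offers that and keeps 5.
Round 1 (the distributor proposes): the studio can get 5 next round, worth 0.77 × 5 = 3.85 now. The distributor offers 3.85 and keeps 100 − 3.85 = 96.15.

3.85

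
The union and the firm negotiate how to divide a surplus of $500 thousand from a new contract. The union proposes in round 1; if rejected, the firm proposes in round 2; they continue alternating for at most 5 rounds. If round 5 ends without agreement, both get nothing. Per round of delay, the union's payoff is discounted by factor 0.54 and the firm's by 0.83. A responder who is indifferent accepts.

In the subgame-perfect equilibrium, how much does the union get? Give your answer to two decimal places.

223.54

Solve by backward induction from round 5.
Round 5 (the union proposes): rejection yields 0 for the firm; the union offers 0 and keeps 500.
Round 4 (the firm proposes): the union can get 500 next round, worth 0.54 × 500 = 270 now; the firm offers that and keeps 230.
Round 3 (the union proposes): the firm can get 230 next round, worth 0.83 × 230 = 190.9 now; the union offers that and keeps 309.1.
Round 2 (the firm proposes): the union can get 309.1 next round, worth 0.54 × 309.1 = 166.914 now. The firm offers 166.914 and keeps 500 − 166.914 = 333.086.
Round 1 (the union proposes): the firm can get 333.086 next round, worth 0.83 × 333.086 = 276.46138 now; the union offers that and keeps 223.53862.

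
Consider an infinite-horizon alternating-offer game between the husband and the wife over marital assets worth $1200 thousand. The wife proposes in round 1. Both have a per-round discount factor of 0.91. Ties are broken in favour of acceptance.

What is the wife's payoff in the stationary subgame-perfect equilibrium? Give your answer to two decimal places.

In a stationary SPE each proposer offers the other exactly their discounted continuation value.
If the wife keeps x when proposing and the husband keeps y when proposing, then x = 1200 − 0.91y and y = 1200 − 0.91x.
Solving: x = 1200(1 − 0.91) / (1 − 0.91·0.91) = 108 / 0.1719 ≈ 628.2723.
The husband gets 1200 − 628.2723 ≈ 571.7277.

628.27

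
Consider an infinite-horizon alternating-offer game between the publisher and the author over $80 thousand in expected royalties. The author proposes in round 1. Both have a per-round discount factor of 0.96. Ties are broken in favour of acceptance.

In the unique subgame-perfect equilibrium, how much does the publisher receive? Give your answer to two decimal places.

39.18

Let x be the author's share when the author proposes and y be the publisher's share when the publisher proposes.
The publisher accepts iff offered ≥ 0.96·y, so x = 80 − 0.96y. Symmetrically y = 80 − 0.96x.
Substituting: x = 80 − 0.96(80 − 0.96x), giving x(1 − 0.96·0.96) = 80(1 − 0.96).
So x = 80 × 0.04 / 0.0784 ≈ 40.8163, and the publisher receives 80 − x ≈ 39.1837.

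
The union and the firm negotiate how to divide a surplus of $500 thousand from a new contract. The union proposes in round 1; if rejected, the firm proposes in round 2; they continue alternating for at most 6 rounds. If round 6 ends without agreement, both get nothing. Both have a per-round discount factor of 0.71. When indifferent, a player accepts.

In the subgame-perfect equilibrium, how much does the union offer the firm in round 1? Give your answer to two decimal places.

Work backward from the last round.
Round 6 (the firm proposes): rejection yields 0 for the union; the firm offers 0 and keeps 500.
Round 5 (the union proposes): the firm can get 500 next round, worth 0.71 × 500 = 355 now; the union offers that and keeps 145.
Round 4 (the firm proposes): the union can get 145 next round, worth 0.71 × 145 = 102.95 now, so the firm offers 102.95, keeping 397.05.
Round 3 (the union proposes): the firm can get 397.05 next round, worth 0.71 × 397.05 = 281.9055 now; the union offers that and keeps 218.0945.
Round 2 (the firm proposes): the union can get 218.0945 next round, worth 0.71 × 218.0945 = 154.847095 now. The firm offers 154.847095 and keeps 500 − 154.847095 = 345.152905.
Round 1 (the union proposes): the firm can get 345.152905 next round, worth 0.71 × 345.152905 = 245.05856255 now, so the union offers 245.05856255, keeping 254.94143745.

245.06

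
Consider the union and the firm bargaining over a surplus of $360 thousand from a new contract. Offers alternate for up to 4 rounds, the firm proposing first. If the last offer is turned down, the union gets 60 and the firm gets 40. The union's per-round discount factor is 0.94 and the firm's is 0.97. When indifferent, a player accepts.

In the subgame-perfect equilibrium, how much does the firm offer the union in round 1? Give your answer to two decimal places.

284.42

Round 4 (the union proposes): the firm gets 40 if talks fail, so the union offers 40 and keeps 320.
Round 3 (the firm proposes): the union can get 320 next round, worth 0.94 × 320 = 300.8 now. The firm offers 300.8 and keeps 360 − 300.8 = 59.2.
Round 2 (the union proposes): the firm can get 59.2 next round, worth 0.97 × 59.2 = 57.424 now; the union offers that and keeps 302.576.
Round 1 (the firm proposes): the union can get 302.576 next round, worth 0.94 × 302.576 = 284.42144 now; the firm offers that and keeps 75.57856.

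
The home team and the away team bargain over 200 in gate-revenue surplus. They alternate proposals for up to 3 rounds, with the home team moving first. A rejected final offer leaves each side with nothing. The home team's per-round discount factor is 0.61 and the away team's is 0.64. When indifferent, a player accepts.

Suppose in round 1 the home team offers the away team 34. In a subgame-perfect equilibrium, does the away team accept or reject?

Round 3 (the home team proposes): rejection yields 0 for the away team; the home team offers 0 and keeps 200.
Round 2 (the away team proposes): the home team can get 200 next round, worth 0.61 × 200 = 122 now, so the away team offers 122, keeping 78.
So by rejecting in round 1, the away team gets 78 next round, worth 0.64 × 78 = 49.92 now.
Offer 34 < 49.92, so the away team rejects.

Reject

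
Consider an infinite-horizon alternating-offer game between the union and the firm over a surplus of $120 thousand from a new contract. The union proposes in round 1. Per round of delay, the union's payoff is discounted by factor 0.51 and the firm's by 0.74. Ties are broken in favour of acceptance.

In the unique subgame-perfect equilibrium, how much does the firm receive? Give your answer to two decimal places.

In a stationary SPE each proposer offers the other exactly their discounted continuation value.
If the union keeps x when proposing and the firm keeps y when proposing, then x = 120 − 0.74y and y = 120 − 0.51x.
Solving: x = 120(1 − 0.74) / (1 − 0.51·0.74) = 31.2 / 0.6226 ≈ 50.1124.
The firm gets 120 − 50.1124 ≈ 69.8876.

69.89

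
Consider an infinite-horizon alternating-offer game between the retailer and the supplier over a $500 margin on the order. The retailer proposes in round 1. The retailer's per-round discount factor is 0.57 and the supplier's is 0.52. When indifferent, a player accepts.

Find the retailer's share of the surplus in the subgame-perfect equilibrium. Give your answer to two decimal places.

341.10

When the retailer proposes, the supplier accepts any offer worth at least 0.52 times what the supplier would get by proposing next round; and vice versa.
This gives x = 500 − 0.52y and y = 500 − 0.57x, where x and y are each side's share when it proposes.
Hence (1 − 0.52·0.57)x = 500(1 − 0.52), i.e. 0.7036·x = 240.
x ≈ 341.1029; the supplier's share is 500 − x ≈ 158.8971.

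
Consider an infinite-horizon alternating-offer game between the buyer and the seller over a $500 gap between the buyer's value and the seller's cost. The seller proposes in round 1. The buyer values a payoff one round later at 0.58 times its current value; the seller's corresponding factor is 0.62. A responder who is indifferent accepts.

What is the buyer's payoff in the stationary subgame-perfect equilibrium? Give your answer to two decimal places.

When the seller proposes, the buyer accepts any offer worth at least 0.58 times what the buyer would get by proposing next round; and vice versa.
This gives x = 500 − 0.58y and y = 500 − 0.62x, where x and y are each side's share when it proposes.
Hence (1 − 0.58·0.62)x = 500(1 − 0.58), i.e. 0.6404·x = 210.
x ≈ 327.9200; the buyer's share is 500 − x ≈ 172.0800.

172.08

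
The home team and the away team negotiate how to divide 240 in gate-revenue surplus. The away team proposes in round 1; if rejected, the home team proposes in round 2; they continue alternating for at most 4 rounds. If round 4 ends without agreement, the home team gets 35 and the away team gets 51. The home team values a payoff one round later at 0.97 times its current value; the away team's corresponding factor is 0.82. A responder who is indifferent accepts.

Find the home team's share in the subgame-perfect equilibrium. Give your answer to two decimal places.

187.72

Work backward from the last round.
Round 4 (the home team proposes): the away team gets 51 if talks fail, so the home team offers 51 and keeps 189.
Round 3 (the away team proposes): the home team can get 189 next round, worth 0.97 × 189 = 183.33 now; the away team offers that and keeps 56.67.
Round 2 (the home team proposes): the away team can get 56.67 next round, worth 0.82 × 56.67 = 46.4694 now, so the home team offers 46.4694, keeping 193.5306.
Round 1 (the away team proposes): the home team can get 193.5306 next round, worth 0.97 × 193.5306 = 187.724682 now. The away team offers 187.724682 and keeps 240 − 187.724682 = 52.275318.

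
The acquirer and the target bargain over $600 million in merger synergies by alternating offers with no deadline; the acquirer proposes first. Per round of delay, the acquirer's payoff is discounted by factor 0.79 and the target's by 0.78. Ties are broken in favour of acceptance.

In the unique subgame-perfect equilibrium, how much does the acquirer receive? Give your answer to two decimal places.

Let x be the acquirer's share when the acquirer proposes and y be the target's share when the target proposes.
The target accepts iff offered ≥ 0.78·y, so x = 600 − 0.78y. Symmetrically y = 600 − 0.79x.
Substituting: x = 600 − 0.78(600 − 0.79x), giving x(1 − 0.79·0.78) = 600(1 − 0.78).
So x = 600 × 0.22 / 0.3838 ≈ 343.9291, and the target receives 600 − x ≈ 256.0709.

343.93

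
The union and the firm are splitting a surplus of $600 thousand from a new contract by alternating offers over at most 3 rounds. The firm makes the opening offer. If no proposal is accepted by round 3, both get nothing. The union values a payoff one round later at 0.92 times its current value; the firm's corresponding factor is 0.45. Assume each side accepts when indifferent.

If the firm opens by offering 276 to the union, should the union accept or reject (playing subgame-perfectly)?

Round 3 (the firm proposes): the union will accept anything ≥ 0, so the firm offers 0 and keeps 600.
Round 2 (the union proposes): the firm can get 600 next round, worth 0.45 × 600 = 270 now, so the union offers 270, keeping 330.
So by rejecting in round 1, the union gets 330 next round, worth 0.92 × 330 = 303.6 now.
Offer 276 < 303.6, so the union rejects.

Reject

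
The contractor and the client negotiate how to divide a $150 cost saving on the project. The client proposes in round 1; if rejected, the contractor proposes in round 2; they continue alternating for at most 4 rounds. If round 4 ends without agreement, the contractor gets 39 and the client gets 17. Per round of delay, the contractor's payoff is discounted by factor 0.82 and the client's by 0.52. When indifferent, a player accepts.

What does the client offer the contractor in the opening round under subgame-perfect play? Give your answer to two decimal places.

Round 4 (the contractor proposes): the client gets 17 if talks fail, so the contractor offers 17 and keeps 133.
Round 3 (the client proposes): the contractor can get 133 next round, worth 0.82 × 133 = 109.06 now. The client offers 109.06 and keeps 150 − 109.06 = 40.94.
Round 2 (the contractor proposes): the client can get 40.94 next round, worth 0.52 × 40.94 = 21.2888 now; the contractor offers that and keeps 128.7112.
Round 1 (the client proposes): the contractor can get 128.7112 next round, worth 0.82 × 128.7112 = 105.543184 now; the client offers that and keeps 44.456816.

105.54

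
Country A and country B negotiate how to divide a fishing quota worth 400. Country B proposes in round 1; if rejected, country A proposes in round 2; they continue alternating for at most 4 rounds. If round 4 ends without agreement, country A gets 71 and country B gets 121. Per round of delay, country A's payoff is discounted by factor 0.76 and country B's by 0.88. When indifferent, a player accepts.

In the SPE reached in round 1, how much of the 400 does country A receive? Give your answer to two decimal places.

Round 4 (country A proposes): country B gets 121 if talks fail, so country A offers 121 and keeps 279.
Round 3 (country B proposes): country A can get 279 next round, worth 0.76 × 279 = 212.04 now; country B offers that and keeps 187.96.
Round 2 (country A proposes): country B can get 187.96 next round, worth 0.88 × 187.96 = 165.4048 now. Country A offers 165.4048 and keeps 400 − 165.4048 = 234.5952.
Round 1 (country B proposes): country A can get 234.5952 next round, worth 0.76 × 234.5952 = 178.292352 now, so country B offers 178.292352, keeping 221.707648.

178.29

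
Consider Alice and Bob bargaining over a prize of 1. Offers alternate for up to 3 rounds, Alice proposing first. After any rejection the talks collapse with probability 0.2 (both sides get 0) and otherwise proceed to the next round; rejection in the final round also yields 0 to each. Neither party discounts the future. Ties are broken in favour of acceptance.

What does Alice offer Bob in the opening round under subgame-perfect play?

By backward induction:
Round 3 (Alice proposes): Bob will accept anything ≥ 0, so Alice offers 0 and keeps 1.
Round 2 (Bob proposes): rejecting gives Alice an expected 0.8 × 1 = 0.8. Bob offers 0.8 and keeps 1 − 0.8 = 0.2.
Round 1 (Alice proposes): rejecting gives Bob an expected 0.8 × 0.2 = 0.16, so Alice offers 0.16, keeping 0.84.

0.16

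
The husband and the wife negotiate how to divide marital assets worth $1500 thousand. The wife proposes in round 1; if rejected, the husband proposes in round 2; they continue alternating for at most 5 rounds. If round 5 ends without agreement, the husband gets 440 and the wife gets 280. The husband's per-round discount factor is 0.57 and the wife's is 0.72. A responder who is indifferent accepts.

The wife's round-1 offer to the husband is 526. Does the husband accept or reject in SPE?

Accept

Work out the husband's continuation value if the offer is rejected.
Round 5 (the wife proposes): the husband gets 440 if talks fail, so the wife offers 440 and keeps 1060.
Round 4 (the husband proposes): the wife can get 1060 next round, worth 0.72 × 1060 = 763.2 now; the husband offers that and keeps 736.8.
Round 3 (the wife proposes): the husband can get 736.8 next round, worth 0.57 × 736.8 = 419.976 now; the wife offers that and keeps 1080.024.
Round 2 (the husband proposes): the wife can get 1080.024 next round, worth 0.72 × 1080.024 = 777.61728 now, so the husband offers 777.61728, keeping 722.38272.
So by rejecting in round 1, the husband gets 722.38272 next round, worth 0.57 × 722.38272 = 411.7581504 now.
Offer 526 ≥ 411.7581504, so the husband accepts.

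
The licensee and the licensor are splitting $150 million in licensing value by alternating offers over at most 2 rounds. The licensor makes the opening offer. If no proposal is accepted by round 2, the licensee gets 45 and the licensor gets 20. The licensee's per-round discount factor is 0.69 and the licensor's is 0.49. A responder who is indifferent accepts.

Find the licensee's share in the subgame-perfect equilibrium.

Round 2 (the licensee proposes): the licensor gets 20 if talks fail, so the licensee offers 20 and keeps 130.
Round 1 (the licensor proposes): the licensee can get 130 next round, worth 0.69 × 130 = 89.7 now, so the licensor offers 89.7, keeping 60.3.

89.7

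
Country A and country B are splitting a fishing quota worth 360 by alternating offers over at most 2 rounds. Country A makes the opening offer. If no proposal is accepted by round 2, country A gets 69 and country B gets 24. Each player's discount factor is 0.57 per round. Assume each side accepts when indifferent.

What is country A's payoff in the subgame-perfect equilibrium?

Round 2 (country B proposes): country A gets 69 if talks fail, so country B offers 69 and keeps 291.
Round 1 (country A proposes): country B can get 291 next round, worth 0.57 × 291 = 165.87 now. Country A offers 165.87 and keeps 360 − 165.87 = 194.13.

194.13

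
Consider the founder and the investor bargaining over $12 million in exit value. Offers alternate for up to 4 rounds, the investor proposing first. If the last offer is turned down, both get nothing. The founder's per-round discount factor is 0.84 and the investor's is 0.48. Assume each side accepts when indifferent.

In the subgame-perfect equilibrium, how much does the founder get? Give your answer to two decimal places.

Round 4 (the founder proposes): the investor will accept anything ≥ 0, so the founder offers 0 and keeps 12.
Round 3 (the investor proposes): the founder can get 12 next round, worth 0.84 × 12 = 10.08 now, so the investor offers 10.08, keeping 1.92.
Round 2 (the founder proposes): the investor can get 1.92 next round, worth 0.48 × 1.92 = 0.9216 now. The founder offers 0.9216 and keeps 12 − 0.9216 = 11.0784.
Round 1 (the investor proposes): the founder can get 11.0784 next round, worth 0.84 × 11.0784 = 9.305856 now. The investor offers 9.305856 and keeps 12 − 9.305856 = 2.694144.

9.31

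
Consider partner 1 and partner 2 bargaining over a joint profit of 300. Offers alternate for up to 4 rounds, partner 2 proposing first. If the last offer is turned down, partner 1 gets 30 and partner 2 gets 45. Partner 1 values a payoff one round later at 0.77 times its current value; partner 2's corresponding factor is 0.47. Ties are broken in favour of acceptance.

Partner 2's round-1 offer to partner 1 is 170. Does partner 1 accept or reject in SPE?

Round 4 (partner 1 proposes): partner 2 gets 45 if talks fail, so partner 1 offers 45 and keeps 255.
Round 3 (partner 2 proposes): partner 1 can get 255 next round, worth 0.77 × 255 = 196.35 now; partner 2 offers that and keeps 103.65.
Round 2 (partner 1 proposes): partner 2 can get 103.65 next round, worth 0.47 × 103.65 = 48.7155 now. Partner 1 offers 48.7155 and keeps 300 − 48.7155 = 251.2845.
So by rejecting in round 1, partner 1 gets 251.2845 next round, worth 0.77 × 251.2845 = 193.489065 now.
Offer 170 < 193.489065, so partner 1 rejects.

Reject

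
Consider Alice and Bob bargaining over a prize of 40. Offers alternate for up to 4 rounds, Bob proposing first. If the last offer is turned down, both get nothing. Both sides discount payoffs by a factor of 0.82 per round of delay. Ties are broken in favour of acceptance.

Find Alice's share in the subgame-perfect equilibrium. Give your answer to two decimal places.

Round 4 (Alice proposes): rejection yields 0 for Bob; Alice offers 0 and keeps 40.
Round 3 (Bob proposes): Alice can get 40 next round, worth 0.82 × 40 = 32.8 now, so Bob offers 32.8, keeping 7.2.
Round 2 (Alice proposes): Bob can get 7.2 next round, worth 0.82 × 7.2 = 5.904 now; Alice offers that and keeps 34.096.
Round 1 (Bob proposes): Alice can get 34.096 next round, worth 0.82 × 34.096 = 27.95872 now. Bob offers 27.95872 and keeps 40 − 27.95872 = 12.04128.

27.96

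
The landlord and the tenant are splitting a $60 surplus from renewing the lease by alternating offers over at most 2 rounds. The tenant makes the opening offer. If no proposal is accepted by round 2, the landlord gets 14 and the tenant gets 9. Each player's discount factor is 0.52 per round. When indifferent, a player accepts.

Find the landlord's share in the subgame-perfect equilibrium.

26.52

Round 2 (the landlord proposes): the tenant gets 9 if talks fail, so the landlord offers 9 and keeps 51.
Round 1 (the tenant proposes): the landlord can get 51 next round, worth 0.52 × 51 = 26.52 now; the tenant offers that and keeps 33.48.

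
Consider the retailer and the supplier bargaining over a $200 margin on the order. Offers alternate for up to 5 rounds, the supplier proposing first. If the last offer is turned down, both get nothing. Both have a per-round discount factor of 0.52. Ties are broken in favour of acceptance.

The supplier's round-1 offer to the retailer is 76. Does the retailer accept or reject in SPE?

Round 5 (the supplier proposes): rejection yields 0 for the retailer; the supplier offers 0 and keeps 200.
Round 4 (the retailer proposes): the supplier can get 200 next round, worth 0.52 × 200 = 104 now; the retailer offers that and keeps 96.
Round 3 (the supplier proposes): the retailer can get 96 next round, worth 0.52 × 96 = 49.92 now, so the supplier offers 49.92, keeping 150.08.
Round 2 (the retailer proposes): the supplier can get 150.08 next round, worth 0.52 × 150.08 = 78.0416 now, so the retailer offers 78.0416, keeping 121.9584.
So by rejecting in round 1, the retailer gets 121.9584 next round, worth 0.52 × 121.9584 = 63.418368 now.
Offer 76 ≥ 63.418368, so the retailer accepts.

Accept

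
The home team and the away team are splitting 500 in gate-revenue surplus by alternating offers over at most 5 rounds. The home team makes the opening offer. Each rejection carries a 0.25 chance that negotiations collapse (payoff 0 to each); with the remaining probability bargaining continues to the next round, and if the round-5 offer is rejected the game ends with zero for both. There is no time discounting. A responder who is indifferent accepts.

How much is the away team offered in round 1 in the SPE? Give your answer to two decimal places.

By backward induction:
Round 5 (the home team proposes): the away team will accept anything ≥ 0, so the home team offers 0 and keeps 500.
Round 4 (the away team proposes): rejecting gives the home team an expected 0.75 × 500 = 375; the away team offers that and keeps 125.
Round 3 (the home team proposes): rejecting gives the away team an expected 0.75 × 125 = 93.75, so the home team offers 93.75, keeping 406.25.
Round 2 (the away team proposes): rejecting gives the home team an expected 0.75 × 406.25 = 304.6875. The away team offers 304.6875 and keeps 500 − 304.6875 = 195.3125.
Round 1 (the home team proposes): rejecting gives the away team an expected 0.75 × 195.3125 = 146.484375. The home team offers 146.484375 and keeps 500 − 146.484375 = 353.515625.

146.48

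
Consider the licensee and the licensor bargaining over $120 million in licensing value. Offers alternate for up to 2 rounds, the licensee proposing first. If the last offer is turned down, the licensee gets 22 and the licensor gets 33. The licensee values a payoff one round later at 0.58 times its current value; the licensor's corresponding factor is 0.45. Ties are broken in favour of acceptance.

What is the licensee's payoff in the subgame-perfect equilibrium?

75.9

By backward induction:
Round 2 (the licensor proposes): the licensee gets 22 if talks fail, so the licensor offers 22 and keeps 98.
Round 1 (the licensee proposes): the licensor can get 98 next round, worth 0.45 × 98 = 44.1 now, so the licensee offers 44.1, keeping 75.9.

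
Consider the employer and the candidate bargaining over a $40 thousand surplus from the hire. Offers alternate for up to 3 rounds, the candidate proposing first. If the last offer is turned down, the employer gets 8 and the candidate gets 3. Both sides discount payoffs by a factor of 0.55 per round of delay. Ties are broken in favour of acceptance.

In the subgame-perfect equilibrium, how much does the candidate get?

27.68

Round 3 (the candidate proposes): the employer gets 8 if talks fail, so the candidate offers 8 and keeps 32.
Round 2 (the employer proposes): the candidate can get 32 next round, worth 0.55 × 32 = 17.6 now, so the employer offers 17.6, keeping 22.4.
Round 1 (the candidate proposes): the employer can get 22.4 next round, worth 0.55 × 22.4 = 12.32 now. The candidate offers 12.32 and keeps 40 − 12.32 = 27.68.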